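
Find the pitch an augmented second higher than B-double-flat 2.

C 3

Counting two letter names up from B lands on C.
An augmented second is 3 semitones; 3 semitones up from Bbb2 gives C3.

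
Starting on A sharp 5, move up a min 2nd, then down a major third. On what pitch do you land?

Up a minor second from A#5: B5 (1 semitone up).
Down a major third from B5: G5 (4 semitones down).

G 5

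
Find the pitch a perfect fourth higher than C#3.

Counting four letter names up from C lands on F.
Moving 5 semitones up from C#3 (the size of a perfect fourth) reaches F#3.

F#3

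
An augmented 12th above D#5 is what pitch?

The twelfth's letter: D up five letter names plus an octave → A.
An augmented twelfth is 20 semitones; 20 semitones up from D#5 gives A##6.

A##6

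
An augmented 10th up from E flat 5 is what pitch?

Three letters up from E (plus an octave) reaches G.
Moving 17 semitones up from Eb5 (the size of an augmented tenth) reaches G#6.

G sharp 6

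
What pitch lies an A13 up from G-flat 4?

E 6

The thirteenth's letter: G up six letter names plus an octave → E.
Moving 22 semitones up from Gb4 (the size of an augmented thirteenth) reaches E6.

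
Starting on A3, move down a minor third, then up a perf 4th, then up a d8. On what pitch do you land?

Bb4

A3 down a minor third → F#3 (3 semitones).
Up a perfect fourth from F#3: B3 (5 semitones up).
B3 up a diminished octave → Bb4 (11 semitones).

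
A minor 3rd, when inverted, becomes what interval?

The rule of nine gives the new number: 9 − 3 = 6, so a third becomes a sixth.
Quality inverts too: minor becomes major. That makes the inversion a major sixth.

major sixth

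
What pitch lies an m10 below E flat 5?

C 4

Counting three letter names plus an octave down from E lands on C.
Moving 15 semitones down from Eb5 (the size of a minor tenth) reaches C4.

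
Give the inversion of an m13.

First reduce the compound minor thirteenth to its simple form, a minor sixth.
The rule of nine gives the new number: 9 − 6 = 3, so a sixth becomes a third.
The quality also flips — minor becomes major — giving a major third.

M3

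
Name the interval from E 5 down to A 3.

perfect 12th

Descending from E5 to A3 is the same interval as ascending A3 to E5.
A to E spans five letter names (A-B-C-D-E), plus an octave: a twelfth.
Counting semitones, A3→E5 is 19, which is the perfect twelfth.
(Equivalently, a compound perfect fifth: a perfect fifth plus an octave.)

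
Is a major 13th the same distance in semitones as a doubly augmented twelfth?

Yes

A major thirteenth = 21 semitones = a doubly augmented twelfth; enharmonically equal.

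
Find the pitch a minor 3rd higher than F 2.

A-flat 2

Counting three letter names up from F lands on A.
A minor third spans 3 semitones, so from F2 the target pitch is Ab2.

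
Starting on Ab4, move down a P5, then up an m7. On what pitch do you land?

Cb5

Down a perfect fifth from Ab4: Db4 (7 semitones down).
A minor seventh up from Db4 is Cb5.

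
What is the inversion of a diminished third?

A6

Inverted interval numbers add to nine, so a third pairs with a sixth (3 + 6 = 9).
Quality inverts too: diminished becomes augmented. That makes the inversion an augmented sixth.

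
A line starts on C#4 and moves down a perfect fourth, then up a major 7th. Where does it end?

F##4

C#4 down a perfect fourth → G#3 (5 semitones).
Up a major seventh from G#3: F##4 (11 semitones up).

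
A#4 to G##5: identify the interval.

A to G spans seven letter names (A-B-C-D-E-F-G) — that makes it a seventh of some quality.
Counting semitones, A#4→G##5 is 11, which is the major seventh.

major seventh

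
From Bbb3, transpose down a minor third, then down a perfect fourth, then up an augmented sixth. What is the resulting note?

Bbb3 down a minor third → Gb3 (3 semitones).
Down a perfect fourth from Gb3: Db3 (5 semitones down).
An augmented sixth up from Db3 is B3.

B3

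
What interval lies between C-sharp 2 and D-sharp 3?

major ninth

C to D spans two letter names (C-D), plus an octave — that makes it a ninth of some quality.
The major ninth spans 14 semitones, and C#2 to D#3 is exactly 14 semitones — so this is a major ninth.
(Equivalently, a compound major second: a major second plus an octave.)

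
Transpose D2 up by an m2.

Eb2

Two letter names up from D: E.
A minor second is 1 semitone; 1 semitone up from D2 gives Eb2.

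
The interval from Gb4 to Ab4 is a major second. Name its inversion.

minor seventh

Inverted interval numbers add to nine, so a second pairs with a seventh (2 + 7 = 9).
The quality also flips — major becomes minor — giving a minor seventh.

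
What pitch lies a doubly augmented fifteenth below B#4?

Bb2

The letter stays B (same as the start), shifted two octaves down.
A doubly augmented fifteenth is 26 semitones; 26 semitones down from B#4 gives Bb2.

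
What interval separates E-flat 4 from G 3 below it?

Descending from Eb4 to G3 is the same interval as ascending G3 to Eb4.
G to E spans six letter names (G-A-B-C-D-E), so the interval is some kind of sixth.
G3 to Eb4 is 8 semitones, a half step short of the major sixth (9), so this is minor.

minor sixth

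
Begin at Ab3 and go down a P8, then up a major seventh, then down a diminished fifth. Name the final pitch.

Down a perfect octave from Ab3: Ab2 (12 semitones down).
Up a major seventh from Ab2: G3 (11 semitones up).
A diminished fifth down from G3 is C#3.

C#3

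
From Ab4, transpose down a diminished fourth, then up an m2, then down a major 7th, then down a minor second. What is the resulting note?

Ab4 down a diminished fourth → E4 (4 semitones).
E4 up a minor second → F4 (1 semitone).
F4 down a major seventh → Gb3 (11 semitones).
Gb3 down a minor second → F3 (1 semitone).

F3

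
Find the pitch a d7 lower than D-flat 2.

E 1

Counting seven letter names down from D lands on E.
A diminished seventh is 9 semitones; 9 semitones down from Db2 gives E1.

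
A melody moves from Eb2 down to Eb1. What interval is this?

Descending from Eb2 to Eb1 is the same interval as ascending Eb1 to Eb2.
E to E is the same letter name, plus an octave: an octave.
Counting semitones, Eb1→Eb2 is 12, which is the perfect octave.

perfect octave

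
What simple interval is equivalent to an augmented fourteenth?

Take out an octave (7 from the number): 14 − 7 = 7.
So an augmented fourteenth is an octave plus an augmented seventh. The quality is unchanged.

augmented 7th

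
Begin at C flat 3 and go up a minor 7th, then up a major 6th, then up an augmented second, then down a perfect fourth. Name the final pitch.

E 4

Cb3 up a minor seventh → Bbb3 (10 semitones).
A major sixth up from Bbb3 is Gb4.
Gb4 up an augmented second → A4 (3 semitones).
A4 down a perfect fourth → E4 (5 semitones).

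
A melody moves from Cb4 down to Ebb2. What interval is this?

major thirteenth

Descending from Cb4 to Ebb2 is the same interval as ascending Ebb2 to Cb4.
E to C spans six letter names (E-F-G-A-B-C), plus an octave — that makes it a thirteenth of some quality.
Counting semitones, Ebb2→Cb4 is 21, which is the major thirteenth.
(Equivalently, a compound major sixth: a major sixth plus an octave.)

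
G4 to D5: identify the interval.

perfect fifth

G to D spans five letter names (G-A-B-C-D), so the interval is some kind of fifth.
The perfect fifth spans 7 semitones, and G4 to D5 is exactly 7 semitones — so this is a perfect fifth.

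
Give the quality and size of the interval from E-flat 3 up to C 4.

E to C spans six letter names (E-F-G-A-B-C): a sixth.
The major sixth spans 9 semitones, and Eb3 to C4 is exactly 9 semitones — so this is a major sixth.

major sixth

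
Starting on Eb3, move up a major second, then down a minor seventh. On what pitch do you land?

A major second up from Eb3 is F3.
A minor seventh down from F3 is G2.

G2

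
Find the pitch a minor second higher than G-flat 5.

A-double-flat 5

Counting two letter names up from G lands on A.
A minor second is 1 semitone; 1 semitone up from Gb5 gives Abb5.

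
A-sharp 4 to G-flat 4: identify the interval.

doubly augmented second

Descending from A#4 to Gb4 is the same interval as ascending Gb4 to A#4.
G to A spans two letter names (G-A), so the interval is some kind of second.
Gb4 to A#4 spans 4 semitones — two semitones wider than the major second (2) — giving a doubly augmented second.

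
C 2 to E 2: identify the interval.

C to E spans three letter names (C-D-E), so the interval is some kind of third.
C2 to E2 is 4 semitones, matching the major third exactly, so the quality is major.

major third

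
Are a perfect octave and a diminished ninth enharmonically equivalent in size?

Yes

A perfect octave = 12 semitones = a diminished ninth; enharmonically equal.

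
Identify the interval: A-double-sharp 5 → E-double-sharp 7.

A to E spans five letter names (A-B-C-D-E), plus an octave: a twelfth.
Counting semitones, A##5→E##7 is 19, which is the perfect twelfth.
(Equivalently, a compound perfect fifth: a perfect fifth plus an octave.)

perfect twelfth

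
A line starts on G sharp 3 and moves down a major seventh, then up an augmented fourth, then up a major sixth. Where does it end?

B sharp 3

G#3 down a major seventh → A2 (11 semitones).
A2 up an augmented fourth → D#3 (6 semitones).
D#3 up a major sixth → B#3 (9 semitones).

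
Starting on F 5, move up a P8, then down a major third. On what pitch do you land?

D flat 6

A perfect octave up from F5 is F6.
Down a major third from F6: Db6 (4 semitones down).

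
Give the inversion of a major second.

m7

Inverted interval numbers add to nine, so a second pairs with a seventh (2 + 7 = 9).
The quality also flips — major becomes minor — giving a minor seventh.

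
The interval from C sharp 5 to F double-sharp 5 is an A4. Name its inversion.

d5

Interval numbers invert to sum to nine: 4 + 5 = 9, so a fourth inverts to a fifth.
Quality inverts too: augmented becomes diminished. That makes the inversion a diminished fifth.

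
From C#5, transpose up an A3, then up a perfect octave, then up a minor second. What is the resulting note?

C#5 up an augmented third → E##5 (5 semitones).
A perfect octave up from E##5 is E##6.
E##6 up a minor second → F##6 (1 semitone).

F##6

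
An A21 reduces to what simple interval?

Subtracting seven from the interval number removes an octave: 21 − 14 = 7.
That makes an augmented twenty-first a compound augmented seventh — 2 octaves plus an augmented seventh.

augmented 7th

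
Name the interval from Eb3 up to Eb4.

E to E is the same letter name, plus an octave: an octave.
Counting semitones, Eb3→Eb4 is 12, which is the perfect octave.

perfect 8th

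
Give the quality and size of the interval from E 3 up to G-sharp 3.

E to G spans three letter names (E-F-G): a third.
E3 to G#3 is 4 semitones, matching the major third exactly, so the quality is major.

major third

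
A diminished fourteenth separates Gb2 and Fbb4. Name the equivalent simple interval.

diminished seventh

Take out an octave (7 from the number): 14 − 7 = 7.
That makes a diminished fourteenth a compound diminished seventh — an octave plus a diminished seventh.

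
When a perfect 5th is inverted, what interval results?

perfect 4th

The rule of nine gives the new number: 9 − 5 = 4, so a fifth becomes a fourth.
Quality inverts too: perfect stays perfect. That makes the inversion a perfect fourth.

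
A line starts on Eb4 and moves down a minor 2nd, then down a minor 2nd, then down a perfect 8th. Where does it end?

C#3

Eb4 down a minor second → D4 (1 semitone).
Down a minor second from D4: C#4 (1 semitone down).
C#4 down a perfect octave → C#3 (12 semitones).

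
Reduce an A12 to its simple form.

augmented 5th

Each octave removed subtracts seven from the number: 12 − 7 = 5.
Quality carries through unchanged, so the simple form is an augmented fifth.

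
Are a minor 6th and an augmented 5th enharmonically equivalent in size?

A minor sixth = 8 semitones = an augmented fifth; enharmonically equal.

Yes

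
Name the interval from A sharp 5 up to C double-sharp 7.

A to C spans three letter names (A-B-C), plus an octave, so the interval is some kind of tenth.
The major tenth spans 16 semitones, and A#5 to C##7 is exactly 16 semitones — so this is a major tenth.
(Equivalently, a compound major third: a major third plus an octave.)

major tenth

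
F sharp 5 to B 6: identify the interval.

perfect eleventh

F to B spans four letter names (F-G-A-B), plus an octave — that makes it an eleventh of some quality.
The perfect eleventh spans 17 semitones, and F#5 to B6 is exactly 17 semitones — so this is a perfect eleventh.
(Equivalently, a compound perfect fourth: a perfect fourth plus an octave.)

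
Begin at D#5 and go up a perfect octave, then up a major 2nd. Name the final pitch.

E#6

Up a perfect octave from D#5: D#6 (12 semitones up).
Up a major second from D#6: E#6 (2 semitones up).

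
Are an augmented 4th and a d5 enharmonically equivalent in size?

Yes

Both span 6 semitones: an augmented fourth and a diminished fifth are the same chromatic distance.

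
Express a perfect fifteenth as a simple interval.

perfect 8th

Subtracting seven from the interval number removes an octave: 15 − 7 = 8.
Quality carries through unchanged, so the simple form is a perfect octave.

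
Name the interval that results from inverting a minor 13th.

First reduce the compound minor thirteenth to its simple form, a minor sixth.
The rule of nine gives the new number: 9 − 6 = 3, so a sixth becomes a third.
And minor becomes major under inversion, so we get a major third.

M3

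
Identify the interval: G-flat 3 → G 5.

G to G is the same letter name, plus 2 octaves: a fifteenth.
A perfect fifteenth would be 24 semitones; Gb3 to G5 is 25, one semitone wider, so the interval is augmented.
(Equivalently, a compound augmented octave: an augmented octave plus an octave.)

augmented fifteenth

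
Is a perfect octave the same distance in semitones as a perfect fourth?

A perfect octave spans 12 semitones; a perfect fourth spans 5 semitones. They differ by 7.

No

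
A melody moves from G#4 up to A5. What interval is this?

m9

G to A spans two letter names (G-A), plus an octave: a ninth.
A major ninth would be 14 semitones, but G#4 to A5 is 13 — one semitone narrower, making it a minor ninth.
(Equivalently, a compound minor second: a minor second plus an octave.)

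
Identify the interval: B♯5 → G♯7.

B to G spans six letter names (B-C-D-E-F-G), plus an octave, so the interval is some kind of thirteenth.
B#5 to G#7 is 20 semitones, a half step short of the major thirteenth (21), so this is minor.
(Equivalently, a compound minor sixth: a minor sixth plus an octave.)

minor thirteenth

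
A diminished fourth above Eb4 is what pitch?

Four letter names up from E: A.
Moving 4 semitones up from Eb4 (the size of a diminished fourth) reaches Abb4.

Abb4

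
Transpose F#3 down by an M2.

Counting two letter names down from F lands on E.
Moving 2 semitones down from F#3 (the size of a major second) reaches E3.

E3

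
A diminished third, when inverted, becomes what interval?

Inverted interval numbers add to nine, so a third pairs with a sixth (3 + 6 = 9).
Quality inverts too: diminished becomes augmented. That makes the inversion an augmented sixth.

augmented 6th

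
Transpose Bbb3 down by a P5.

Ebb3

Five letter names down from B: E.
A perfect fifth is 7 semitones; 7 semitones down from Bbb3 gives Ebb3.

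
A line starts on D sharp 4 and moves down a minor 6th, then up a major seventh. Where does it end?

A minor sixth down from D#4 is F##3.
F##3 up a major seventh → E##4 (11 semitones).

E double-sharp 4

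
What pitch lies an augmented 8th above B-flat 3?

B 4

For an octave the letter name doesn't change: still B, an octave up.
An augmented octave is 13 semitones; 13 semitones up from Bb3 gives B4.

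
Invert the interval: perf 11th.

perfect fifth

First reduce the compound perfect eleventh to its simple form, a perfect fourth.
Interval numbers invert to sum to nine: 4 + 5 = 9, so a fourth inverts to a fifth.
And perfect stays perfect under inversion, so we get a perfect fifth.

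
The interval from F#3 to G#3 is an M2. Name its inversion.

Inverted interval numbers add to nine, so a second pairs with a seventh (2 + 7 = 9).
The quality also flips — major becomes minor — giving a minor seventh.

minor seventh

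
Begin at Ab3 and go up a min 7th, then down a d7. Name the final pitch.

Up a minor seventh from Ab3: Gb4 (10 semitones up).
Down a diminished seventh from Gb4: A3 (9 semitones down).

A3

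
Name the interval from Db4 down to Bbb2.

major 10th

Descending from Db4 to Bbb2 is the same interval as ascending Bbb2 to Db4.
B to D spans three letter names (B-C-D), plus an octave — that makes it a tenth of some quality.
Counting semitones, Bbb2→Db4 is 16, which is the major tenth.
(Equivalently, a compound major third: a major third plus an octave.)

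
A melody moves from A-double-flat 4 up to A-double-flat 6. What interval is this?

perfect fifteenth

A to A is the same letter name, plus 2 octaves, so the interval is some kind of fifteenth.
Abb4 to Abb6 is 24 semitones, matching the perfect fifteenth exactly, so the quality is perfect.
(Equivalently, a compound perfect octave: a perfect octave plus an octave.)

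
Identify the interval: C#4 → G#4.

C to G spans five letter names (C-D-E-F-G), so the interval is some kind of fifth.
C#4 to G#4 is 7 semitones, matching the perfect fifth exactly, so the quality is perfect.

perfect fifth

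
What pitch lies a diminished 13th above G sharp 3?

The thirteenth's letter: G up six letter names plus an octave → E.
A diminished thirteenth is 19 semitones; 19 semitones up from G#3 gives Eb5.

E flat 5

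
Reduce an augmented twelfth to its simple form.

Each octave removed subtracts seven from the number: 12 − 7 = 5.
Quality carries through unchanged, so the simple form is an augmented fifth.

A5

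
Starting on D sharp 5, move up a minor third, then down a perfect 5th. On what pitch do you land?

B 4

D#5 up a minor third → F#5 (3 semitones).
A perfect fifth down from F#5 is B4.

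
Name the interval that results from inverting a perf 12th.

perfect fourth

First reduce the compound perfect twelfth to its simple form, a perfect fifth.
The rule of nine gives the new number: 9 − 5 = 4, so a fifth becomes a fourth.
And perfect stays perfect under inversion, so we get a perfect fourth.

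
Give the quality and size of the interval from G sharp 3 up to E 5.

minor thirteenth

G to E spans six letter names (G-A-B-C-D-E), plus an octave, so the interval is some kind of thirteenth.
G#3 to E5 is 20 semitones, a half step short of the major thirteenth (21), so this is minor.
(Equivalently, a compound minor sixth: a minor sixth plus an octave.)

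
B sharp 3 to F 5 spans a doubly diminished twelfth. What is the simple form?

dd5

Take out an octave (7 from the number): 12 − 7 = 5.
Quality carries through unchanged, so the simple form is a doubly diminished fifth.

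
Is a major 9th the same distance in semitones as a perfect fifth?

No

A major ninth is 14 semitones but a perfect fifth is 7 semitones — different sizes.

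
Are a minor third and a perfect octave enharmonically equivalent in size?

No

A minor third is 3 semitones but a perfect octave is 12 semitones — different sizes.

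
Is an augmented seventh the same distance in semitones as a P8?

Yes

Both span 12 semitones: an augmented seventh and a perfect octave are the same chromatic distance.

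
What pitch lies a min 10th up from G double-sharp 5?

B sharp 6

The tenth's letter: G up three letter names plus an octave → B.
A minor tenth spans 15 semitones, so from G##5 the target pitch is B#6.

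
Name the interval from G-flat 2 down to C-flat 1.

perfect twelfth

Descending from Gb2 to Cb1 is the same interval as ascending Cb1 to Gb2.
C to G spans five letter names (C-D-E-F-G), plus an octave: a twelfth.
The perfect twelfth spans 19 semitones, and Cb1 to Gb2 is exactly 19 semitones — so this is a perfect twelfth.
(Equivalently, a compound perfect fifth: a perfect fifth plus an octave.)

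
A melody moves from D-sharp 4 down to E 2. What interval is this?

Descending from D#4 to E2 is the same interval as ascending E2 to D#4.
E to D spans seven letter names (E-F-G-A-B-C-D), plus an octave — that makes it a fourteenth of some quality.
The major fourteenth spans 23 semitones, and E2 to D#4 is exactly 23 semitones — so this is a major fourteenth.
(Equivalently, a compound major seventh: a major seventh plus an octave.)

major 14th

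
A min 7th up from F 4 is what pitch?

The seventh takes the letter from F up to E.
A minor seventh is 10 semitones; 10 semitones up from F4 gives Eb5.

E-flat 5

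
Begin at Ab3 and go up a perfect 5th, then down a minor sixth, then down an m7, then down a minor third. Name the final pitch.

Up a perfect fifth from Ab3: Eb4 (7 semitones up).
Eb4 down a minor sixth → G3 (8 semitones).
Down a minor seventh from G3: A2 (10 semitones down).
Down a minor third from A2: F#2 (3 semitones down).

F#2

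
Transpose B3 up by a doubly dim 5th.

Fb4

Counting five letter names up from B lands on F.
A doubly diminished fifth spans 5 semitones, so from B3 the target pitch is Fb4.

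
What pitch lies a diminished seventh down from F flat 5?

Seven letter names down from F: G.
A diminished seventh spans 9 semitones, so from Fb5 the target pitch is G4.

G 4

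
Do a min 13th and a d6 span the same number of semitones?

20 semitones (minor thirteenth) vs 7 semitones (diminished sixth): not equal.

No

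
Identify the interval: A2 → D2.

P5

Descending from A2 to D2 is the same interval as ascending D2 to A2.
D to A spans five letter names (D-E-F-G-A): a fifth.
D2 to A2 is 7 semitones, matching the perfect fifth exactly, so the quality is perfect.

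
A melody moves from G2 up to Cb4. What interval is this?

diminished eleventh

G to C spans four letter names (G-A-B-C), plus an octave, so the interval is some kind of eleventh.
A perfect eleventh would be 17 semitones; G2 to Cb4 is 16, one semitone narrower, so the interval is diminished.
(Equivalently, a compound diminished fourth: a diminished fourth plus an octave.)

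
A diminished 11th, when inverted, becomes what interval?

First reduce the compound diminished eleventh to its simple form, a diminished fourth.
Inverted interval numbers add to nine, so a fourth pairs with a fifth (4 + 5 = 9).
Quality inverts too: diminished becomes augmented. That makes the inversion an augmented fifth.

A5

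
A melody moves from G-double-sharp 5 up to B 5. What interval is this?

diminished third

G to B spans three letter names (G-A-B) — that makes it a third of some quality.
A major third would be 4 semitones; G##5 to B5 is 2, two semitones narrower, so the interval is diminished.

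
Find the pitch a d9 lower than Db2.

C#1

The ninth's letter: D down two letter names plus an octave → C.
Moving 12 semitones down from Db2 (the size of a diminished ninth) reaches C#1.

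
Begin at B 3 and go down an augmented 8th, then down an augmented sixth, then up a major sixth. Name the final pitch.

B double-flat 2

B3 down an augmented octave → Bb2 (13 semitones).
Bb2 down an augmented sixth → Dbb2 (10 semitones).
A major sixth up from Dbb2 is Bbb2.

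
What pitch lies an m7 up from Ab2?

The seventh takes the letter from A up to G.
A minor seventh is 10 semitones; 10 semitones up from Ab2 gives Gb3.

Gb3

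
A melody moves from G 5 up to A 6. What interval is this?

major 9th

G to A spans two letter names (G-A), plus an octave: a ninth.
Counting semitones, G5→A6 is 14, which is the major ninth.
(Equivalently, a compound major second: a major second plus an octave.)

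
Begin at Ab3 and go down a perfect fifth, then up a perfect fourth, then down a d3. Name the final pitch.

Down a perfect fifth from Ab3: Db3 (7 semitones down).
Db3 up a perfect fourth → Gb3 (5 semitones).
Gb3 down a diminished third → E3 (2 semitones).

E3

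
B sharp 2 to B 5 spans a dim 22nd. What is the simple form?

diminished octave

Subtracting seven from the interval number removes an octave: 22 − 14 = 8.
That makes a diminished twenty-second a compound diminished octave — 2 octaves plus a diminished octave.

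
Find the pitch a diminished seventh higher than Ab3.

Gbb4

Counting seven letter names up from A lands on G.
Moving 9 semitones up from Ab3 (the size of a diminished seventh) reaches Gbb4.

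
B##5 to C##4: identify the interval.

major fourteenth

Descending from B##5 to C##4 is the same interval as ascending C##4 to B##5.
C to B spans seven letter names (C-D-E-F-G-A-B), plus an octave — that makes it a fourteenth of some quality.
Counting semitones, C##4→B##5 is 23, which is the major fourteenth.
(Equivalently, a compound major seventh: a major seventh plus an octave.)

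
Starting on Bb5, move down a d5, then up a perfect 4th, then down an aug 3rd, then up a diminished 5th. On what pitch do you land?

A diminished fifth down from Bb5 is E5.
E5 up a perfect fourth → A5 (5 semitones).
Down an augmented third from A5: Fb5 (5 semitones down).
A diminished fifth up from Fb5 is Cbb6.

Cbb6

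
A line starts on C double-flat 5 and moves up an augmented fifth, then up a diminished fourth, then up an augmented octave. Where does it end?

C flat 7

Up an augmented fifth from Cbb5: Gb5 (8 semitones up).
Gb5 up a diminished fourth → Cbb6 (4 semitones).
Cbb6 up an augmented octave → Cb7 (13 semitones).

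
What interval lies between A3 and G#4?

major 7th

A to G spans seven letter names (A-B-C-D-E-F-G), so the interval is some kind of seventh.
Counting semitones, A3→G#4 is 11, which is the major seventh.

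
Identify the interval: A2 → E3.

perfect fifth

A to E spans five letter names (A-B-C-D-E), so the interval is some kind of fifth.
The perfect fifth spans 7 semitones, and A2 to E3 is exactly 7 semitones — so this is a perfect fifth.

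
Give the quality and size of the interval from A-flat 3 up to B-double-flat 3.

A to B spans two letter names (A-B): a second.
At 1 semitone, Ab3→Bbb3 falls one short of a major second: minor.

m2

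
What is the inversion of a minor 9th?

major 7th

First reduce the compound minor ninth to its simple form, a minor second.
Interval numbers invert to sum to nine: 2 + 7 = 9, so a second inverts to a seventh.
The quality also flips — minor becomes major — giving a major seventh.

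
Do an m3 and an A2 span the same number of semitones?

A minor third spans 3 semitones, and an augmented second also spans 3 semitones — they're enharmonic.

Yes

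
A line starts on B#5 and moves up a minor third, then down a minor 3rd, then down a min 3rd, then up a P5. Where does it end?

D##6

B#5 up a minor third → D#6 (3 semitones).
Down a minor third from D#6: B#5 (3 semitones down).
A minor third down from B#5 is G##5.
G##5 up a perfect fifth → D##6 (7 semitones).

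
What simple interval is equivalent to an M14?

Subtracting seven from the interval number removes an octave: 14 − 7 = 7.
Quality carries through unchanged, so the simple form is a major seventh.

major seventh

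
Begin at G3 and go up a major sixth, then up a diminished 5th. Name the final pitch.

Bb4

A major sixth up from G3 is E4.
A diminished fifth up from E4 is Bb4.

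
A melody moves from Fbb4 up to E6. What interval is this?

F to E spans seven letter names (F-G-A-B-C-D-E), plus an octave: a fourteenth.
The major fourteenth is 23 semitones; here we have 25, two semitones wider: doubly augmented.
(Equivalently, a compound doubly augmented seventh: a doubly augmented seventh plus an octave.)

doubly augmented fourteenth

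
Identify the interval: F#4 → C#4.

Descending from F#4 to C#4 is the same interval as ascending C#4 to F#4.
C to F spans four letter names (C-D-E-F): a fourth.
The perfect fourth spans 5 semitones, and C#4 to F#4 is exactly 5 semitones — so this is a perfect fourth.

P4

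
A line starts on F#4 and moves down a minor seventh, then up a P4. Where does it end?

A minor seventh down from F#4 is G#3.
A perfect fourth up from G#3 is C#4.

C#4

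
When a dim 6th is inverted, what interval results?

Interval numbers invert to sum to nine: 6 + 3 = 9, so a sixth inverts to a third.
Quality inverts too: diminished becomes augmented. That makes the inversion an augmented third.

augmented third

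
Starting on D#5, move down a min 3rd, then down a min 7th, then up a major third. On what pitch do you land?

D#5 down a minor third → B#4 (3 semitones).
A minor seventh down from B#4 is C##4.
C##4 up a major third → E##4 (4 semitones).

E##4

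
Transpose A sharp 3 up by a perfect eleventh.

Four letters up from A (plus an octave) reaches D.
A perfect eleventh is 17 semitones; 17 semitones up from A#3 gives D#5.

D sharp 5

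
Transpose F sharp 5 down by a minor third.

D sharp 5

Three letter names down from F: D.
A minor third spans 3 semitones, so from F#5 the target pitch is D#5.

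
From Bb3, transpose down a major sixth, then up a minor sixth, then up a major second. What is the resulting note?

Cb4

Bb3 down a major sixth → Db3 (9 semitones).
A minor sixth up from Db3 is Bbb3.
Bbb3 up a major second → Cb4 (2 semitones).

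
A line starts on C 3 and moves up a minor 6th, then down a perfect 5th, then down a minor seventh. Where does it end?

E flat 2

Up a minor sixth from C3: Ab3 (8 semitones up).
Ab3 down a perfect fifth → Db3 (7 semitones).
A minor seventh down from Db3 is Eb2.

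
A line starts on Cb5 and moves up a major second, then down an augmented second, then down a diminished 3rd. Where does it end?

Ab4

Cb5 up a major second → Db5 (2 semitones).
Db5 down an augmented second → Cbb5 (3 semitones).
Cbb5 down a diminished third → Ab4 (2 semitones).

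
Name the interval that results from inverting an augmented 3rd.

Inverted interval numbers add to nine, so a third pairs with a sixth (3 + 6 = 9).
Quality inverts too: augmented becomes diminished. That makes the inversion a diminished sixth.

d6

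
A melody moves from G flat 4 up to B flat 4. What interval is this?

G to B spans three letter names (G-A-B) — that makes it a third of some quality.
Counting semitones, Gb4→Bb4 is 4, which is the major third.

M3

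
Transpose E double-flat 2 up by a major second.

Counting two letter names up from E lands on F.
A major second spans 2 semitones, so from Ebb2 the target pitch is Fb2.

F flat 2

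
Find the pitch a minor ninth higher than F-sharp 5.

G 6

Counting two letter names plus an octave up from F lands on G.
A minor ninth spans 13 semitones, so from F#5 the target pitch is G6.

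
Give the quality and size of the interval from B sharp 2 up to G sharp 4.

minor thirteenth

B to G spans six letter names (B-C-D-E-F-G), plus an octave: a thirteenth.
A major thirteenth would be 21 semitones, but B#2 to G#4 is 20 — one semitone narrower, making it a minor thirteenth.
(Equivalently, a compound minor sixth: a minor sixth plus an octave.)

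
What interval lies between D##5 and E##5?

major second

D to E spans two letter names (D-E) — that makes it a second of some quality.
D##5 to E##5 is 2 semitones, matching the major second exactly, so the quality is major.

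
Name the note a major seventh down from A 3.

Seven letter names down from A: B.
A major seventh is 11 semitones; 11 semitones down from A3 gives Bb2.

B flat 2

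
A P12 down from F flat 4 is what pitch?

B double-flat 2

The twelfth's letter: F down five letter names plus an octave → B.
A perfect twelfth spans 19 semitones, so from Fb4 the target pitch is Bbb2.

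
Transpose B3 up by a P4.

E4

The fourth takes the letter from B up to E.
A perfect fourth spans 5 semitones, so from B3 the target pitch is E4.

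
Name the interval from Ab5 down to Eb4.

perfect eleventh

Descending from Ab5 to Eb4 is the same interval as ascending Eb4 to Ab5.
E to A spans four letter names (E-F-G-A), plus an octave, so the interval is some kind of eleventh.
Eb4 to Ab5 is 17 semitones, matching the perfect eleventh exactly, so the quality is perfect.
(Equivalently, a compound perfect fourth: a perfect fourth plus an octave.)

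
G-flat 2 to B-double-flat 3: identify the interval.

G to B spans three letter names (G-A-B), plus an octave — that makes it a tenth of some quality.
A major tenth would be 16 semitones, but Gb2 to Bbb3 is 15 — one semitone narrower, making it a minor tenth.
(Equivalently, a compound minor third: a minor third plus an octave.)

minor 10th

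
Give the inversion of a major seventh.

minor second

The rule of nine gives the new number: 9 − 7 = 2, so a seventh becomes a second.
And major becomes minor under inversion, so we get a minor second.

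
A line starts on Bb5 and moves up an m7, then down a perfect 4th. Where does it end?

A minor seventh up from Bb5 is Ab6.
Ab6 down a perfect fourth → Eb6 (5 semitones).

Eb6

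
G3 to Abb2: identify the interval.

augmented seventh

Descending from G3 to Abb2 is the same interval as ascending Abb2 to G3.
A to G spans seven letter names (A-B-C-D-E-F-G), so the interval is some kind of seventh.
The major seventh is 11 semitones; here we have 12, one semitone wider: augmented.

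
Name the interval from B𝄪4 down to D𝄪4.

Descending from B##4 to D##4 is the same interval as ascending D##4 to B##4.
D to B spans six letter names (D-E-F-G-A-B), so the interval is some kind of sixth.
The major sixth spans 9 semitones, and D##4 to B##4 is exactly 9 semitones — so this is a major sixth.

major sixth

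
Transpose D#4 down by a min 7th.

E#3

The seventh takes the letter from D down to E.
A minor seventh spans 10 semitones, so from D#4 the target pitch is E#3.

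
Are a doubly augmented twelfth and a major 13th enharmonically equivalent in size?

Yes

Both span 21 semitones: a doubly augmented twelfth and a major thirteenth are the same chromatic distance.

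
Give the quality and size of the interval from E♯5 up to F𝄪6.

E to F spans two letter names (E-F), plus an octave, so the interval is some kind of ninth.
Counting semitones, E#5→F##6 is 14, which is the major ninth.
(Equivalently, a compound major second: a major second plus an octave.)

major ninth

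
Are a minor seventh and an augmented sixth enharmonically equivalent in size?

A minor seventh spans 10 semitones, and an augmented sixth also spans 10 semitones — they're enharmonic.

Yes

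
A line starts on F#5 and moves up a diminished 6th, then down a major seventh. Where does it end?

Ebb5

Up a diminished sixth from F#5: Db6 (7 semitones up).
Down a major seventh from Db6: Ebb5 (11 semitones down).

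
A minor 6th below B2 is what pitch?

D#2

The sixth takes the letter from B down to D.
A minor sixth spans 8 semitones, so from B2 the target pitch is D#2.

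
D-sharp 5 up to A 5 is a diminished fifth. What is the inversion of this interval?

A4

Interval numbers invert to sum to nine: 5 + 4 = 9, so a fifth inverts to a fourth.
The quality also flips — diminished becomes augmented — giving an augmented fourth.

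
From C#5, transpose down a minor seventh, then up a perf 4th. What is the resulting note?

G#4

C#5 down a minor seventh → D#4 (10 semitones).
Up a perfect fourth from D#4: G#4 (5 semitones up).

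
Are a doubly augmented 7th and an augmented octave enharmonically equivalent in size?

Yes

Both span 13 semitones: a doubly augmented seventh and an augmented octave are the same chromatic distance.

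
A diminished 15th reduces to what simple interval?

diminished octave

Take out an octave (7 from the number): 15 − 7 = 8.
That makes a diminished fifteenth a compound diminished octave — an octave plus a diminished octave.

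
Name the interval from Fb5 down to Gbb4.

Descending from Fb5 to Gbb4 is the same interval as ascending Gbb4 to Fb5.
G to F spans seven letter names (G-A-B-C-D-E-F): a seventh.
The major seventh spans 11 semitones, and Gbb4 to Fb5 is exactly 11 semitones — so this is a major seventh.

major 7th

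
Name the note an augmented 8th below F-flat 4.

F-double-flat 3

An octave keeps the letter name F, an octave down from F.
An augmented octave spans 13 semitones, so from Fb4 the target pitch is Fbb3.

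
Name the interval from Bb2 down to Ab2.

major 2nd

Descending from Bb2 to Ab2 is the same interval as ascending Ab2 to Bb2.
A to B spans two letter names (A-B) — that makes it a second of some quality.
The major second spans 2 semitones, and Ab2 to Bb2 is exactly 2 semitones — so this is a major second.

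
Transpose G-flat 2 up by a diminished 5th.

D-double-flat 3

Five letter names up from G: D.
A diminished fifth spans 6 semitones, so from Gb2 the target pitch is Dbb3.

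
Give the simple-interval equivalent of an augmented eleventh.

augmented fourth

Each octave removed subtracts seven from the number: 11 − 7 = 4.
So an augmented eleventh is an octave plus an augmented fourth. The quality is unchanged.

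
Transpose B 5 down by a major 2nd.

Counting two letter names down from B lands on A.
A major second spans 2 semitones, so from B5 the target pitch is A5.

A 5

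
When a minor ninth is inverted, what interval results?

First reduce the compound minor ninth to its simple form, a minor second.
Interval numbers invert to sum to nine: 2 + 7 = 9, so a second inverts to a seventh.
And minor becomes major under inversion, so we get a major seventh.

M7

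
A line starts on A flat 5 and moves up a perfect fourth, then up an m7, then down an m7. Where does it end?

Up a perfect fourth from Ab5: Db6 (5 semitones up).
Db6 up a minor seventh → Cb7 (10 semitones).
Cb7 down a minor seventh → Db6 (10 semitones).

D flat 6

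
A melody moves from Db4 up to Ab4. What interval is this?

D to A spans five letter names (D-E-F-G-A) — that makes it a fifth of some quality.
The perfect fifth spans 7 semitones, and Db4 to Ab4 is exactly 7 semitones — so this is a perfect fifth.

perfect fifth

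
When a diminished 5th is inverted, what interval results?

augmented fourth

Interval numbers invert to sum to nine: 5 + 4 = 9, so a fifth inverts to a fourth.
Quality inverts too: diminished becomes augmented. That makes the inversion an augmented fourth.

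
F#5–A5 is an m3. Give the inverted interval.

major sixth

Inverted interval numbers add to nine, so a third pairs with a sixth (3 + 6 = 9).
And minor becomes major under inversion, so we get a major sixth.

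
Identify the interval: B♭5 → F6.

perfect fifth

B to F spans five letter names (B-C-D-E-F): a fifth.
Bb5 to F6 is 7 semitones, matching the perfect fifth exactly, so the quality is perfect.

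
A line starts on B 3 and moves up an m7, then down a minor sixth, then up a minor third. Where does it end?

E 4

B3 up a minor seventh → A4 (10 semitones).
Down a minor sixth from A4: C#4 (8 semitones down).
Up a minor third from C#4: E4 (3 semitones up).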